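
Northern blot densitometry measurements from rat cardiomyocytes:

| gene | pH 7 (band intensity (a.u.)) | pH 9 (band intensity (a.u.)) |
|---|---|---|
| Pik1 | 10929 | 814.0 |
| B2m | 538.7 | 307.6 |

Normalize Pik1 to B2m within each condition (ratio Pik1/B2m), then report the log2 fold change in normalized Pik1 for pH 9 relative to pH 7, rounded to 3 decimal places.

Pik1/B2m (pH 7) = 10929 / 538.7 = 20.288
Pik1/B2m (pH 9) = 814.0 / 307.6 = 2.6463
Fold change = 2.6463 / 20.288 = 0.1304
log2(0.1304) = -2.9386

-2.939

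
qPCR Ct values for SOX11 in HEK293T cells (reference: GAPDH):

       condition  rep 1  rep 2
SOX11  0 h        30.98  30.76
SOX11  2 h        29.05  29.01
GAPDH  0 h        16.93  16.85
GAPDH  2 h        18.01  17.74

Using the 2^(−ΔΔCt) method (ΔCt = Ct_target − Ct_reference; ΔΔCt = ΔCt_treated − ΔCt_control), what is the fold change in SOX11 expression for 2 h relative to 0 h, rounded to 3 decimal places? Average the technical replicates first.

Mean Ct: SOX11 0 h 30.870; SOX11 2 h 29.030; GAPDH 0 h 16.890; GAPDH 2 h 17.875
ΔCt(0 h) = 30.870 − 16.890 = 13.980
ΔCt(2 h) = 29.030 − 17.875 = 11.155
ΔΔCt = 11.155 − 13.980 = -2.825
Fold change = 2^(−(-2.825)) = 2^2.825 = 7.0861

7.086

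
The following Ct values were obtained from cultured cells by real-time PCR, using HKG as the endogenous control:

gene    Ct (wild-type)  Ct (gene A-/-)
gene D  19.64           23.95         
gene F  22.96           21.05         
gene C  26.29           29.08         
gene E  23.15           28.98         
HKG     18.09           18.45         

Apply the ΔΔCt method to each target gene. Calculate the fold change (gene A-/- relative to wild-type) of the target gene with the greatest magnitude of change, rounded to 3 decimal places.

0.023

gene D: ΔΔCt = (23.95−18.45) − (19.64−18.09) = 5.50 − 1.55 = 3.95; fold change = 2^-3.95 = 0.065
gene F: ΔΔCt = (21.05−18.45) − (22.96−18.09) = 2.60 − 4.87 = -2.27; fold change = 2^2.27 = 4.823
gene C: ΔΔCt = (29.08−18.45) − (26.29−18.09) = 10.63 − 8.20 = 2.43; fold change = 2^-2.43 = 0.186
gene E: ΔΔCt = (28.98−18.45) − (23.15−18.09) = 10.53 − 5.06 = 5.47; fold change = 2^-5.47 = 0.023
gene E has the largest |ΔΔCt| = 5.47.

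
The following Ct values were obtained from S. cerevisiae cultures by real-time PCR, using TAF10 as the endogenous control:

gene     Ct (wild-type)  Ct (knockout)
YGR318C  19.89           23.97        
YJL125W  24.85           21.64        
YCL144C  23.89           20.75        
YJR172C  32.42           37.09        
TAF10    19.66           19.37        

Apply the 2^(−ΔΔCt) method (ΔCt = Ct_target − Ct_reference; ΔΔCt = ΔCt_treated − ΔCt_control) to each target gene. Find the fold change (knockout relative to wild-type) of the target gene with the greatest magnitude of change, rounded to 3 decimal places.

0.032

YGR318C: ΔΔCt = (23.97−19.37) − (19.89−19.66) = 4.60 − 0.23 = 4.37; fold change = 2^-4.37 = 0.048
YJL125W: ΔΔCt = (21.64−19.37) − (24.85−19.66) = 2.27 − 5.19 = -2.92; fold change = 2^2.92 = 7.568
YCL144C: ΔΔCt = (20.75−19.37) − (23.89−19.66) = 1.38 − 4.23 = -2.85; fold change = 2^2.85 = 7.210
YJR172C: ΔΔCt = (37.09−19.37) − (32.42−19.66) = 17.72 − 12.76 = 4.96; fold change = 2^-4.96 = 0.032
YJR172C has the largest |ΔΔCt| = 4.96.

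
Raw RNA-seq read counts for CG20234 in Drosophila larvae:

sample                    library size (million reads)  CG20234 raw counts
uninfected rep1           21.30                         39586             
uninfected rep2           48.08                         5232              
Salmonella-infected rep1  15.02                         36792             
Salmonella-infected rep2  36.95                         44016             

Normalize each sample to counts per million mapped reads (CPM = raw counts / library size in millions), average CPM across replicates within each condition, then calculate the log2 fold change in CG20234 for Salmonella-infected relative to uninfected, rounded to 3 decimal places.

CPM(uninfected rep1) = 39586 / 21.30 = 1858.4977
CPM(uninfected rep2) = 5232 / 48.08 = 108.8186
CPM(Salmonella-infected rep1) = 36792 / 15.02 = 2449.5340
CPM(Salmonella-infected rep2) = 44016 / 36.95 = 1191.2314
mean CPM(uninfected) = 983.6581; mean CPM(Salmonella-infected) = 1820.3827
Fold change = 1820.3827 / 983.6581 = 1.85063
log2(1.85063) = 0.8880

0.888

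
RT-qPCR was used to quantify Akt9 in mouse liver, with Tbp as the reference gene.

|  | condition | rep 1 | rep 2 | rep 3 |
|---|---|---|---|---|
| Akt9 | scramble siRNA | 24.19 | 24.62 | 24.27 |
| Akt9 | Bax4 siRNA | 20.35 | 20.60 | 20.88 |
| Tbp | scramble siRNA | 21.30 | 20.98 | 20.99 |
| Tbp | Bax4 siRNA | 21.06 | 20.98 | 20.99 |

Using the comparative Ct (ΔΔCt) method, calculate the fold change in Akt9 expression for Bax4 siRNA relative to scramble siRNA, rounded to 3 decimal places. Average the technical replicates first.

Mean Ct: Akt9 scramble siRNA 24.360; Akt9 Bax4 siRNA 20.610; Tbp scramble siRNA 21.090; Tbp Bax4 siRNA 21.010
ΔCt(scramble siRNA) = 24.360 − 21.090 = 3.270
ΔCt(Bax4 siRNA) = 20.610 − 21.010 = -0.400
ΔΔCt = -0.400 − 3.270 = -3.670
Fold change = 2^(−(-3.670)) = 2^3.670 = 12.7286

12.729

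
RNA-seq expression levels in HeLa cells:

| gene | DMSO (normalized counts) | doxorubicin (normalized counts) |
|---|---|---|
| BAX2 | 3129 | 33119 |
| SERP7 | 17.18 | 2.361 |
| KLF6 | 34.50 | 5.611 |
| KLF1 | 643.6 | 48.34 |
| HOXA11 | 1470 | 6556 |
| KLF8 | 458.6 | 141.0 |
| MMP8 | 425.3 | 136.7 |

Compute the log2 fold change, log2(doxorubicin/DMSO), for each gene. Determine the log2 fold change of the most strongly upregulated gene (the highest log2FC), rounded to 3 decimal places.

log2(33119/3129) = 3.404  (BAX2)
log2(2.361/17.18) = -2.863  (SERP7)
log2(5.611/34.50) = -2.620  (KLF6)
log2(48.34/643.6) = -3.735  (KLF1)
log2(6556/1470) = 2.157  (HOXA11)
log2(141.0/458.6) = -1.702  (KLF8)
log2(136.7/425.3) = -1.637  (MMP8)
BAX2 is most strongly upregulated.

3.404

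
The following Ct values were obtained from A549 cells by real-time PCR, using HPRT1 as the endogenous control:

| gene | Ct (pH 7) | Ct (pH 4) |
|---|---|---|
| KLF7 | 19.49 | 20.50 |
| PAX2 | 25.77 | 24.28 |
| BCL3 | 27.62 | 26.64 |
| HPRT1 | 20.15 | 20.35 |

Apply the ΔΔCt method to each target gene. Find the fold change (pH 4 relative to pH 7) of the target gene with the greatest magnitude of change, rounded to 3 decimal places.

3.227

KLF7: ΔΔCt = (20.50−20.35) − (19.49−20.15) = 0.15 − (-0.66) = 0.81; fold change = 2^-0.81 = 0.570
PAX2: ΔΔCt = (24.28−20.35) − (25.77−20.15) = 3.93 − 5.62 = -1.69; fold change = 2^1.69 = 3.227
BCL3: ΔΔCt = (26.64−20.35) − (27.62−20.15) = 6.29 − 7.47 = -1.18; fold change = 2^1.18 = 2.266
PAX2 has the largest |ΔΔCt| = 1.69.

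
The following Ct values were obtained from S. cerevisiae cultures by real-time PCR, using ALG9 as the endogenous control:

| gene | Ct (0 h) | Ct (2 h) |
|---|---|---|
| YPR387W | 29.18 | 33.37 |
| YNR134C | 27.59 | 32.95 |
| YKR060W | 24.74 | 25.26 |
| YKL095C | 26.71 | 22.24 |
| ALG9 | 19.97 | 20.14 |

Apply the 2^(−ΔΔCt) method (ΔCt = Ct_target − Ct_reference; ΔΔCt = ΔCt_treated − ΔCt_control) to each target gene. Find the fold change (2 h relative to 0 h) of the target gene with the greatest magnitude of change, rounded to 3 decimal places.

0.027

YPR387W: ΔΔCt = (33.37−20.14) − (29.18−19.97) = 13.23 − 9.21 = 4.02; fold change = 2^-4.02 = 0.062
YNR134C: ΔΔCt = (32.95−20.14) − (27.59−19.97) = 12.81 − 7.62 = 5.19; fold change = 2^-5.19 = 0.027
YKR060W: ΔΔCt = (25.26−20.14) − (24.74−19.97) = 5.12 − 4.77 = 0.35; fold change = 2^-0.35 = 0.785
YKL095C: ΔΔCt = (22.24−20.14) − (26.71−19.97) = 2.10 − 6.74 = -4.64; fold change = 2^4.64 = 24.933
YNR134C has the largest |ΔΔCt| = 5.19.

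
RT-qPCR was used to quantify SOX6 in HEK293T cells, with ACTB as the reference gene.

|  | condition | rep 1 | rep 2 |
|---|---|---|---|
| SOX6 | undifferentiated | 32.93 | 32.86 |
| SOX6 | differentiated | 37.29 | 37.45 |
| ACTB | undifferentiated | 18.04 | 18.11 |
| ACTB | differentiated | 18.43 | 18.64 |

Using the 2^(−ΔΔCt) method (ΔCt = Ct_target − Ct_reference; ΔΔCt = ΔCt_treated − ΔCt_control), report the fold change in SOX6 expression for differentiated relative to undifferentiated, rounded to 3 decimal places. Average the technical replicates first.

Mean Ct: SOX6 undifferentiated 32.895; SOX6 differentiated 37.370; ACTB undifferentiated 18.075; ACTB differentiated 18.535
ΔCt(undifferentiated) = 32.895 − 18.075 = 14.820
ΔCt(differentiated) = 37.370 − 18.535 = 18.835
ΔΔCt = 18.835 − 14.820 = 4.015
Fold change = 2^(−4.015) = 0.0619

0.062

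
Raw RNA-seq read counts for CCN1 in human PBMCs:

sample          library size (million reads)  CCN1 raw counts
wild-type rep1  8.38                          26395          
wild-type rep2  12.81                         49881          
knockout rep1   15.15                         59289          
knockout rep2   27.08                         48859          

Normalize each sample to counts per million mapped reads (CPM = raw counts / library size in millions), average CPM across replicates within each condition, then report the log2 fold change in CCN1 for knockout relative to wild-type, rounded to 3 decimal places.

CPM(wild-type rep1) = 26395 / 8.38 = 3149.7613
CPM(wild-type rep2) = 49881 / 12.81 = 3893.9110
CPM(knockout rep1) = 59289 / 15.15 = 3913.4653
CPM(knockout rep2) = 48859 / 27.08 = 1804.2467
mean CPM(wild-type) = 3521.8362; mean CPM(knockout) = 2858.8560
Fold change = 2858.8560 / 3521.8362 = 0.81175
log2(0.81175) = -0.3009

-0.301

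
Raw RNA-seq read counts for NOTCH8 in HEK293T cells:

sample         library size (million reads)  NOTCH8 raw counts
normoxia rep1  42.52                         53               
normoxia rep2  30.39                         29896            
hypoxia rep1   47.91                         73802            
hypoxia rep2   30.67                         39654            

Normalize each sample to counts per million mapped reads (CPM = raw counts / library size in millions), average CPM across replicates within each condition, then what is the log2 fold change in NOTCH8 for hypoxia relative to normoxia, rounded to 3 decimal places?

CPM(normoxia rep1) = 53 / 42.52 = 1.2465
CPM(normoxia rep2) = 29896 / 30.39 = 983.7447
CPM(hypoxia rep1) = 73802 / 47.91 = 1540.4300
CPM(hypoxia rep2) = 39654 / 30.67 = 1292.9247
mean CPM(normoxia) = 492.4956; mean CPM(hypoxia) = 1416.6773
Fold change = 1416.6773 / 492.4956 = 2.87653
log2(2.87653) = 1.5243

1.524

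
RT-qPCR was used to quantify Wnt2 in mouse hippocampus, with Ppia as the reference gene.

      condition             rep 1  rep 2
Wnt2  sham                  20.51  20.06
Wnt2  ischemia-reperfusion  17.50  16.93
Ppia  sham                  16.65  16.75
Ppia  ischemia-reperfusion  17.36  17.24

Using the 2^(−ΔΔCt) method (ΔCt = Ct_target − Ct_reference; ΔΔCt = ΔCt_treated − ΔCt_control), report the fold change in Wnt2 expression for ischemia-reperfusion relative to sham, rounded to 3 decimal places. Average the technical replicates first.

Mean Ct: Wnt2 sham 20.285; Wnt2 ischemia-reperfusion 17.215; Ppia sham 16.700; Ppia ischemia-reperfusion 17.300
ΔCt(sham) = 20.285 − 16.700 = 3.585
ΔCt(ischemia-reperfusion) = 17.215 − 17.300 = -0.085
ΔΔCt = -0.085 − 3.585 = -3.670
Fold change = 2^(−(-3.670)) = 2^3.670 = 12.7286

12.729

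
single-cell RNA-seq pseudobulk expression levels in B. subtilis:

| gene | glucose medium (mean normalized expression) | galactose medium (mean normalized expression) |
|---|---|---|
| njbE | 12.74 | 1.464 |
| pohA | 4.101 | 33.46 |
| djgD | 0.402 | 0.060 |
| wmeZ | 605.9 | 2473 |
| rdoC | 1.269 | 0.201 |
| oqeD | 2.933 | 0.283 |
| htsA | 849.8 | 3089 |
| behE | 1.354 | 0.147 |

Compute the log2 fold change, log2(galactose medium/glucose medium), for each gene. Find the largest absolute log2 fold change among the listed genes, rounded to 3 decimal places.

log2(1.464/12.74) = -3.121  (njbE)
log2(33.46/4.101) = 3.028  (pohA)
log2(0.060/0.402) = -2.744  (djgD)
log2(2473/605.9) = 2.029  (wmeZ)
log2(0.201/1.269) = -2.658  (rdoC)
log2(0.283/2.933) = -3.374  (oqeD)
log2(3089/849.8) = 1.862  (htsA)
log2(0.147/1.354) = -3.203  (behE)
The largest magnitude belongs to oqeD.

3.374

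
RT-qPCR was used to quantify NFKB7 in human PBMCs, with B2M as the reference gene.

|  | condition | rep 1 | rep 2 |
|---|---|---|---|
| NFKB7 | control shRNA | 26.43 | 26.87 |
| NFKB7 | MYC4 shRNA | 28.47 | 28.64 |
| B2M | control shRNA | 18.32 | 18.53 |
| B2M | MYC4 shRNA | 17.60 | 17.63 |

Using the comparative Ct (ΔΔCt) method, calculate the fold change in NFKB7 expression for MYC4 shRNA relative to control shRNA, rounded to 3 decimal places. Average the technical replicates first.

0.152

Mean Ct: NFKB7 control shRNA 26.650; NFKB7 MYC4 shRNA 28.555; B2M control shRNA 18.425; B2M MYC4 shRNA 17.615
ΔCt(control shRNA) = 26.650 − 18.425 = 8.225
ΔCt(MYC4 shRNA) = 28.555 − 17.615 = 10.940
ΔΔCt = 10.940 − 8.225 = 2.715
Fold change = 2^(−2.715) = 0.1523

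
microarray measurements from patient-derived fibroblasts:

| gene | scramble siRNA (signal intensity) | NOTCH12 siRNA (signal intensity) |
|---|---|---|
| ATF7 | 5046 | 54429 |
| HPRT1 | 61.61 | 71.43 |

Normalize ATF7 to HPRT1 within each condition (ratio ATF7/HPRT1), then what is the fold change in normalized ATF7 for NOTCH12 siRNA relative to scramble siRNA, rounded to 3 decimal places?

9.304

ATF7/HPRT1 (scramble siRNA) = 5046 / 61.61 = 81.902
ATF7/HPRT1 (NOTCH12 siRNA) = 54429 / 71.43 = 761.99
Fold change = 761.99 / 81.902 = 9.3037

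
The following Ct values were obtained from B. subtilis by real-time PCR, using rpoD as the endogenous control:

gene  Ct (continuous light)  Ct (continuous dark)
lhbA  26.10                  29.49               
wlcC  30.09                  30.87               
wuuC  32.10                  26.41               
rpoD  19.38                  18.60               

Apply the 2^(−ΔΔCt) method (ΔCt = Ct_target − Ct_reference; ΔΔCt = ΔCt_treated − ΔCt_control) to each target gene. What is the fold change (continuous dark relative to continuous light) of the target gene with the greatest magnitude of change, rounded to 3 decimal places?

lhbA: ΔΔCt = (29.49−18.60) − (26.10−19.38) = 10.89 − 6.72 = 4.17; fold change = 2^-4.17 = 0.056
wlcC: ΔΔCt = (30.87−18.60) − (30.09−19.38) = 12.27 − 10.71 = 1.56; fold change = 2^-1.56 = 0.339
wuuC: ΔΔCt = (26.41−18.60) − (32.10−19.38) = 7.81 − 12.72 = -4.91; fold change = 2^4.91 = 30.065
wuuC has the largest |ΔΔCt| = 4.91.

30.065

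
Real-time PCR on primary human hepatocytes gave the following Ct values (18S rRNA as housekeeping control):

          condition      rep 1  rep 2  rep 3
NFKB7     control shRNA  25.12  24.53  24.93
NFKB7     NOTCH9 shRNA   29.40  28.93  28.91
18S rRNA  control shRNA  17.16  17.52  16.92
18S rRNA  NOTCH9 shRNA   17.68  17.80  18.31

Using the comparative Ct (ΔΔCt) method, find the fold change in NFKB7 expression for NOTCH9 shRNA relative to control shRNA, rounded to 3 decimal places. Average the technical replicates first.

0.089

Mean Ct: NFKB7 control shRNA 24.860; NFKB7 NOTCH9 shRNA 29.080; 18S rRNA control shRNA 17.200; 18S rRNA NOTCH9 shRNA 17.930
ΔCt(control shRNA) = 24.860 − 17.200 = 7.660
ΔCt(NOTCH9 shRNA) = 29.080 − 17.930 = 11.150
ΔΔCt = 11.150 − 7.660 = 3.490
Fold change = 2^(−3.490) = 0.0890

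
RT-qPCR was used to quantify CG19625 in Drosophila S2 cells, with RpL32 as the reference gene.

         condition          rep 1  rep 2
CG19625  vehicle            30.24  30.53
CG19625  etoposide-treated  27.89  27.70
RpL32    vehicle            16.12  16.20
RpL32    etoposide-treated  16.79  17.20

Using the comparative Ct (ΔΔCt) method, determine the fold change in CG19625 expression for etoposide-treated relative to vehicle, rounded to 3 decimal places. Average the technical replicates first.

Mean Ct: CG19625 vehicle 30.385; CG19625 etoposide-treated 27.795; RpL32 vehicle 16.160; RpL32 etoposide-treated 16.995
ΔCt(vehicle) = 30.385 − 16.160 = 14.225
ΔCt(etoposide-treated) = 27.795 − 16.995 = 10.800
ΔΔCt = 10.800 − 14.225 = -3.425
Fold change = 2^(−(-3.425)) = 2^3.425 = 10.7406

10.741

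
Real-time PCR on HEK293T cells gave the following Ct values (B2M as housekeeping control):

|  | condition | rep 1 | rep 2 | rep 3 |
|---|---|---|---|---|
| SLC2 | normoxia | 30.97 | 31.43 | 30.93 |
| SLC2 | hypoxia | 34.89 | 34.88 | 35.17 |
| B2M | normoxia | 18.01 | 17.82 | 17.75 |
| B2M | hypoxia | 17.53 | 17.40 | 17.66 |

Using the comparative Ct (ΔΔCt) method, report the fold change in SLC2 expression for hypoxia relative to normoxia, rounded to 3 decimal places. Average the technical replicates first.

Mean Ct: SLC2 normoxia 31.110; SLC2 hypoxia 34.980; B2M normoxia 17.860; B2M hypoxia 17.530
ΔCt(normoxia) = 31.110 − 17.860 = 13.250
ΔCt(hypoxia) = 34.980 − 17.530 = 17.450
ΔΔCt = 17.450 − 13.250 = 4.200
Fold change = 2^(−4.200) = 0.0544

0.054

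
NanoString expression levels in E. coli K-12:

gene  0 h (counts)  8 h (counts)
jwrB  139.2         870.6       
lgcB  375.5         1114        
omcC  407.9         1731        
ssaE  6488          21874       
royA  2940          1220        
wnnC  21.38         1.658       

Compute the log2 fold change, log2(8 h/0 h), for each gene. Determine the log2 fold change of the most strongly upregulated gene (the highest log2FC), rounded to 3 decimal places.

log2(870.6/139.2) = 2.645  (jwrB)
log2(1114/375.5) = 1.569  (lgcB)
log2(1731/407.9) = 2.085  (omcC)
log2(21874/6488) = 1.753  (ssaE)
log2(1220/2940) = -1.269  (royA)
log2(1.658/21.38) = -3.689  (wnnC)
jwrB is most strongly upregulated.

2.645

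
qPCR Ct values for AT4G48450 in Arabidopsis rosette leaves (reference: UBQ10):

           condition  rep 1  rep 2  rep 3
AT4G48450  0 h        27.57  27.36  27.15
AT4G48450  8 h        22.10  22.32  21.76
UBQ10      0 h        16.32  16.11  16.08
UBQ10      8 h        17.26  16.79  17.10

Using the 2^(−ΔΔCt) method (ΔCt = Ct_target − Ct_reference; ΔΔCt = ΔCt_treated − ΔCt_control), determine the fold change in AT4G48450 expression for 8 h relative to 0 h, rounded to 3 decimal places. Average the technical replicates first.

Mean Ct: AT4G48450 0 h 27.360; AT4G48450 8 h 22.060; UBQ10 0 h 16.170; UBQ10 8 h 17.050
ΔCt(0 h) = 27.360 − 16.170 = 11.190
ΔCt(8 h) = 22.060 − 17.050 = 5.010
ΔΔCt = 5.010 − 11.190 = -6.180
Fold change = 2^(−(-6.180)) = 2^6.180 = 72.5046

72.505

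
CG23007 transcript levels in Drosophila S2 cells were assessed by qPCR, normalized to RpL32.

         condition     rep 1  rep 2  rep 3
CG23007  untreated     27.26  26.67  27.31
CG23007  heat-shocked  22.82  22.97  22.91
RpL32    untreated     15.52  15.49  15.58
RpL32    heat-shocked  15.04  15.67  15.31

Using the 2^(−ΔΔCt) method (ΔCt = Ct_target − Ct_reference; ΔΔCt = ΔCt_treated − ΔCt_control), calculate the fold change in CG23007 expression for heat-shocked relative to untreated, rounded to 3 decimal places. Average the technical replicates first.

Mean Ct: CG23007 untreated 27.080; CG23007 heat-shocked 22.900; RpL32 untreated 15.530; RpL32 heat-shocked 15.340
ΔCt(untreated) = 27.080 − 15.530 = 11.550
ΔCt(heat-shocked) = 22.900 − 15.340 = 7.560
ΔΔCt = 7.560 − 11.550 = -3.990
Fold change = 2^(−(-3.990)) = 2^3.990 = 15.8895

15.889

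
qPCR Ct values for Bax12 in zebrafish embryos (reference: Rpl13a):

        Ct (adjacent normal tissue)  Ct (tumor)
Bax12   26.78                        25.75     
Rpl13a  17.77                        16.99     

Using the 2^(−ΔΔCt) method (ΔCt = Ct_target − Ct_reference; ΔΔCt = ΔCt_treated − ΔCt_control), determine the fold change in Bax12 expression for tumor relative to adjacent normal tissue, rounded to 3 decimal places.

1.189

ΔCt(adjacent normal tissue) = 26.780 − 17.770 = 9.010
ΔCt(tumor) = 25.750 − 16.990 = 8.760
ΔΔCt = 8.760 − 9.010 = -0.250
Fold change = 2^(−(-0.250)) = 2^0.250 = 1.1892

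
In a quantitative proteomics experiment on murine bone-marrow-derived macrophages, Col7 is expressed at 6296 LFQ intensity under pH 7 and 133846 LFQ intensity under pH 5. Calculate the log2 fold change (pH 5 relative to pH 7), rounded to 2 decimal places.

4.41

Fold change = 133846 / 6296 = 21.2589
log2(21.2589) = 4.410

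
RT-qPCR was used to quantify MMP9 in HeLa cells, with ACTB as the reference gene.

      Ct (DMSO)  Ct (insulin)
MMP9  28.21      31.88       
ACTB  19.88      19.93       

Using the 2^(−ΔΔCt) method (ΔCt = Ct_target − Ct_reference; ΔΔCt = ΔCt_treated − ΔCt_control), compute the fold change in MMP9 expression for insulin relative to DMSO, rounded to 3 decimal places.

ΔCt(DMSO) = 28.210 − 19.880 = 8.330
ΔCt(insulin) = 31.880 − 19.930 = 11.950
ΔΔCt = 11.950 − 8.330 = 3.620
Fold change = 2^(−3.620) = 0.0813

0.081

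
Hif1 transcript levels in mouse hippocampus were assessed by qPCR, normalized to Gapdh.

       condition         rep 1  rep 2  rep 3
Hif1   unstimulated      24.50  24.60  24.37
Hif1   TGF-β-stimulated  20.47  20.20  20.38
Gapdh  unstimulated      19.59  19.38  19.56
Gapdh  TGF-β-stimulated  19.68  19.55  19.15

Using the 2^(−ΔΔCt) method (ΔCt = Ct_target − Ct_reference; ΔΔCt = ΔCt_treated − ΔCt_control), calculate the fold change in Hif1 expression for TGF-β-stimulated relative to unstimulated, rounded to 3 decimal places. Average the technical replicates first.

17.030

Mean Ct: Hif1 unstimulated 24.490; Hif1 TGF-β-stimulated 20.350; Gapdh unstimulated 19.510; Gapdh TGF-β-stimulated 19.460
ΔCt(unstimulated) = 24.490 − 19.510 = 4.980
ΔCt(TGF-β-stimulated) = 20.350 − 19.460 = 0.890
ΔΔCt = 0.890 − 4.980 = -4.090
Fold change = 2^(−(-4.090)) = 2^4.090 = 17.0299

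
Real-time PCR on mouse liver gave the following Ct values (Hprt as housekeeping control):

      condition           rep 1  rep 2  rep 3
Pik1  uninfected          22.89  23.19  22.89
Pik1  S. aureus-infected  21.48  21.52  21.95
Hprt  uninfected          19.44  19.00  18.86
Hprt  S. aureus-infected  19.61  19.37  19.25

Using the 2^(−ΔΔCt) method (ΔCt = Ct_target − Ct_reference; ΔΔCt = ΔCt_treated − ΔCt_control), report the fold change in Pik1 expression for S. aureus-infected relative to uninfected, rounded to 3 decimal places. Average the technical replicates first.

3.138

Mean Ct: Pik1 uninfected 22.990; Pik1 S. aureus-infected 21.650; Hprt uninfected 19.100; Hprt S. aureus-infected 19.410
ΔCt(uninfected) = 22.990 − 19.100 = 3.890
ΔCt(S. aureus-infected) = 21.650 − 19.410 = 2.240
ΔΔCt = 2.240 − 3.890 = -1.650
Fold change = 2^(−(-1.650)) = 2^1.650 = 3.1383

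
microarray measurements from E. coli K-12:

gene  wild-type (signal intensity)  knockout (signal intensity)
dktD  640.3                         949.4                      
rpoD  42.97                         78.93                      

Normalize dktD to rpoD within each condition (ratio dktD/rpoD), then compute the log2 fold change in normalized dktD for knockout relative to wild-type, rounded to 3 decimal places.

dktD/rpoD (wild-type) = 640.3 / 42.97 = 14.901
dktD/rpoD (knockout) = 949.4 / 78.93 = 12.028
Fold change = 12.028 / 14.901 = 0.8072
log2(0.8072) = -0.3090

-0.309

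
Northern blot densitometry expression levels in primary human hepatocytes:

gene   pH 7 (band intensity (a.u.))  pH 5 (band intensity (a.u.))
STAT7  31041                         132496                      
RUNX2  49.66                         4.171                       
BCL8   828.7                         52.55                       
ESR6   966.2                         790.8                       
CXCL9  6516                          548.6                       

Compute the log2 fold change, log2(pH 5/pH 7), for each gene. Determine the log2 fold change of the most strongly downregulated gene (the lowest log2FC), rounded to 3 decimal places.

-3.979

log2(132496/31041) = 2.094  (STAT7)
log2(4.171/49.66) = -3.574  (RUNX2)
log2(52.55/828.7) = -3.979  (BCL8)
log2(790.8/966.2) = -0.289  (ESR6)
log2(548.6/6516) = -3.570  (CXCL9)
BCL8 is most strongly downregulated.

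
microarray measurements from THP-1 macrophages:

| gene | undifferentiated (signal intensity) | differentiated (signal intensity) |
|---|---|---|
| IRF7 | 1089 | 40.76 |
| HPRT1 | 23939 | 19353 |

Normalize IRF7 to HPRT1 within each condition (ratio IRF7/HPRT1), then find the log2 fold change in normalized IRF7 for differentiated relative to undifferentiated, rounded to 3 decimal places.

IRF7/HPRT1 (undifferentiated) = 1089 / 23939 = 0.045491
IRF7/HPRT1 (differentiated) = 40.76 / 19353 = 0.0021061
Fold change = 0.0021061 / 0.045491 = 0.0463
log2(0.0463) = -4.4329

-4.433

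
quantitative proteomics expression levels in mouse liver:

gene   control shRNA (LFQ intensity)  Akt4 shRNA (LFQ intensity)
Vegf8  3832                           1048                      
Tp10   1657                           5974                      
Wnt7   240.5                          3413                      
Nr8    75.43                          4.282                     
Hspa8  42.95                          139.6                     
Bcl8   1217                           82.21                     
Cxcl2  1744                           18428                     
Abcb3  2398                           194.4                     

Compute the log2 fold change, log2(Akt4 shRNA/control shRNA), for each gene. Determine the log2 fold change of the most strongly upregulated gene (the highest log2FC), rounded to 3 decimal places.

log2(1048/3832) = -1.870  (Vegf8)
log2(5974/1657) = 1.850  (Tp10)
log2(3413/240.5) = 3.827  (Wnt7)
log2(4.282/75.43) = -4.139  (Nr8)
log2(139.6/42.95) = 1.701  (Hspa8)
log2(82.21/1217) = -3.888  (Bcl8)
log2(18428/1744) = 3.401  (Cxcl2)
log2(194.4/2398) = -3.625  (Abcb3)
Wnt7 is most strongly upregulated.

3.827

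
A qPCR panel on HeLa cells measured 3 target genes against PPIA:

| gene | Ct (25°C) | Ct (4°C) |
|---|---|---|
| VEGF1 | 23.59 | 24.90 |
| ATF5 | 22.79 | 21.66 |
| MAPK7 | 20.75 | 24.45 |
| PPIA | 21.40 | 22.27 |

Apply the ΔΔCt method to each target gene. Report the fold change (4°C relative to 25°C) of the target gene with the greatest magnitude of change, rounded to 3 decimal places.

VEGF1: ΔΔCt = (24.90−22.27) − (23.59−21.40) = 2.63 − 2.19 = 0.44; fold change = 2^-0.44 = 0.737
ATF5: ΔΔCt = (21.66−22.27) − (22.79−21.40) = -0.61 − 1.39 = -2.00; fold change = 2^2.00 = 4.000
MAPK7: ΔΔCt = (24.45−22.27) − (20.75−21.40) = 2.18 − (-0.65) = 2.83; fold change = 2^-2.83 = 0.141
MAPK7 has the largest |ΔΔCt| = 2.83.

0.141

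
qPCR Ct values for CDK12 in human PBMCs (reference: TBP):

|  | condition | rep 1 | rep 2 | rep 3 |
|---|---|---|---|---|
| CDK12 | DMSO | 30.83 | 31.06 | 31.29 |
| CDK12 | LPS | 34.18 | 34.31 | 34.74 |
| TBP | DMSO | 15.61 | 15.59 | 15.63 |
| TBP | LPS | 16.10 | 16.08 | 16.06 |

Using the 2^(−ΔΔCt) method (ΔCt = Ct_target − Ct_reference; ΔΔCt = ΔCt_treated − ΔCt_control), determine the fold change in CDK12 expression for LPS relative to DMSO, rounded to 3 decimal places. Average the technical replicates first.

Mean Ct: CDK12 DMSO 31.060; CDK12 LPS 34.410; TBP DMSO 15.610; TBP LPS 16.080
ΔCt(DMSO) = 31.060 − 15.610 = 15.450
ΔCt(LPS) = 34.410 − 16.080 = 18.330
ΔΔCt = 18.330 − 15.450 = 2.880
Fold change = 2^(−2.880) = 0.1358

0.136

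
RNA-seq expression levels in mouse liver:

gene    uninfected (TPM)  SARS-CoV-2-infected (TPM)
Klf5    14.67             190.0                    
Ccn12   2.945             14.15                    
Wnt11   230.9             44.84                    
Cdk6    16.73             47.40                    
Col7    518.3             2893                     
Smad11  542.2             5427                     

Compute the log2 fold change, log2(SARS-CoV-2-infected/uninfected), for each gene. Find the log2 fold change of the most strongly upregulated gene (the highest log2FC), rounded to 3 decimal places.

3.695

log2(190.0/14.67) = 3.695  (Klf5)
log2(14.15/2.945) = 2.264  (Ccn12)
log2(44.84/230.9) = -2.364  (Wnt11)
log2(47.40/16.73) = 1.502  (Cdk6)
log2(2893/518.3) = 2.481  (Col7)
log2(5427/542.2) = 3.323  (Smad11)
Klf5 is most strongly upregulated.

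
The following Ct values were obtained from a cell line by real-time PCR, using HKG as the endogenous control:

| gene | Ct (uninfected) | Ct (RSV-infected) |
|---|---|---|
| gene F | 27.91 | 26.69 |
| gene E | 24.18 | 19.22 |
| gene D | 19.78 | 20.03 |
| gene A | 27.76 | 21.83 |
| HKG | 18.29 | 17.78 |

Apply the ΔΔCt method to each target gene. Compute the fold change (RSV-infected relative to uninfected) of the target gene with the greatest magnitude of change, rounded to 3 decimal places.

gene F: ΔΔCt = (26.69−17.78) − (27.91−18.29) = 8.91 − 9.62 = -0.71; fold change = 2^0.71 = 1.636
gene E: ΔΔCt = (19.22−17.78) − (24.18−18.29) = 1.44 − 5.89 = -4.45; fold change = 2^4.45 = 21.857
gene D: ΔΔCt = (20.03−17.78) − (19.78−18.29) = 2.25 − 1.49 = 0.76; fold change = 2^-0.76 = 0.590
gene A: ΔΔCt = (21.83−17.78) − (27.76−18.29) = 4.05 − 9.47 = -5.42; fold change = 2^5.42 = 42.814
gene A has the largest |ΔΔCt| = 5.42.

42.814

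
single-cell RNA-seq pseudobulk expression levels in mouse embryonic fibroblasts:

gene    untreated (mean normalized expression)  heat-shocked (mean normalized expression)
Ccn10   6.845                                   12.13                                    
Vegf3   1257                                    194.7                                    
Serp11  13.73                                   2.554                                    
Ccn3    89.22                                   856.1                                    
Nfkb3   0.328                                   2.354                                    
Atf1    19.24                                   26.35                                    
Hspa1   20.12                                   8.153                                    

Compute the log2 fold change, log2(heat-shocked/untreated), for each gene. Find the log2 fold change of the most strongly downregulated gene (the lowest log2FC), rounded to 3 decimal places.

-2.691

log2(12.13/6.845) = 0.825  (Ccn10)
log2(194.7/1257) = -2.691  (Vegf3)
log2(2.554/13.73) = -2.427  (Serp11)
log2(856.1/89.22) = 3.262  (Ccn3)
log2(2.354/0.328) = 2.843  (Nfkb3)
log2(26.35/19.24) = 0.454  (Atf1)
log2(8.153/20.12) = -1.303  (Hspa1)
Vegf3 is most strongly downregulated.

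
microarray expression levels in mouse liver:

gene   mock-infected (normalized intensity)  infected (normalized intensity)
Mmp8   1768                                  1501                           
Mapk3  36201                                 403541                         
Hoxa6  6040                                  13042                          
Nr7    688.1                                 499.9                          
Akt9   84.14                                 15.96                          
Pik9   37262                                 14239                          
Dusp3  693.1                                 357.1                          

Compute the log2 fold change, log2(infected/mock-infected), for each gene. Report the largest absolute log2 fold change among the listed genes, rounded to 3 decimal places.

3.479

log2(1501/1768) = -0.236  (Mmp8)
log2(403541/36201) = 3.479  (Mapk3)
log2(13042/6040) = 1.111  (Hoxa6)
log2(499.9/688.1) = -0.461  (Nr7)
log2(15.96/84.14) = -2.398  (Akt9)
log2(14239/37262) = -1.388  (Pik9)
log2(357.1/693.1) = -0.957  (Dusp3)
The largest magnitude belongs to Mapk3.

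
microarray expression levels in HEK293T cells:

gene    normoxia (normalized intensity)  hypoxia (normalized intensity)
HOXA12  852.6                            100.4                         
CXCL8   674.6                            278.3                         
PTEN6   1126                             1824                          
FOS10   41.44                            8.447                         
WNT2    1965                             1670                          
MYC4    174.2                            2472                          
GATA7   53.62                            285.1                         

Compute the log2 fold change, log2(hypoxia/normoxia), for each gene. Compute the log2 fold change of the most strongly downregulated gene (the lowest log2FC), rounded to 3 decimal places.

log2(100.4/852.6) = -3.086  (HOXA12)
log2(278.3/674.6) = -1.277  (CXCL8)
log2(1824/1126) = 0.696  (PTEN6)
log2(8.447/41.44) = -2.295  (FOS10)
log2(1670/1965) = -0.235  (WNT2)
log2(2472/174.2) = 3.827  (MYC4)
log2(285.1/53.62) = 2.411  (GATA7)
HOXA12 is most strongly downregulated.

-3.086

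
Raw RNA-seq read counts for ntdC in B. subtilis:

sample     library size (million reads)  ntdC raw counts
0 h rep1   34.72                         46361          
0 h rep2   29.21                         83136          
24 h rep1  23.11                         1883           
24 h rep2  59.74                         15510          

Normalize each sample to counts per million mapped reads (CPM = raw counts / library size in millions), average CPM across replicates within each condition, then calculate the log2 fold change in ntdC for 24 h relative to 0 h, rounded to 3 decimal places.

-3.616

CPM(0 h rep1) = 46361 / 34.72 = 1335.2823
CPM(0 h rep2) = 83136 / 29.21 = 2846.1486
CPM(24 h rep1) = 1883 / 23.11 = 81.4799
CPM(24 h rep2) = 15510 / 59.74 = 259.6250
mean CPM(0 h) = 2090.7154; mean CPM(24 h) = 170.5525
Fold change = 170.5525 / 2090.7154 = 0.08158
log2(0.08158) = -3.6157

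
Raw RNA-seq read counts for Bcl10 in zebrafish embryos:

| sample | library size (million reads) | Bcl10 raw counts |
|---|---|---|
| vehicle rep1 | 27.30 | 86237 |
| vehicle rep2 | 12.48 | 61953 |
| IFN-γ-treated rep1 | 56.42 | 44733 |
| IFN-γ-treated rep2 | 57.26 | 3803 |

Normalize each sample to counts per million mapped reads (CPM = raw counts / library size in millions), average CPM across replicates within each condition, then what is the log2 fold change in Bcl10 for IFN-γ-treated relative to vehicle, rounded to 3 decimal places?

CPM(vehicle rep1) = 86237 / 27.30 = 3158.8645
CPM(vehicle rep2) = 61953 / 12.48 = 4964.1827
CPM(IFN-γ-treated rep1) = 44733 / 56.42 = 792.8571
CPM(IFN-γ-treated rep2) = 3803 / 57.26 = 66.4163
mean CPM(vehicle) = 4061.5236; mean CPM(IFN-γ-treated) = 429.6367
Fold change = 429.6367 / 4061.5236 = 0.10578
log2(0.10578) = -3.2408

-3.241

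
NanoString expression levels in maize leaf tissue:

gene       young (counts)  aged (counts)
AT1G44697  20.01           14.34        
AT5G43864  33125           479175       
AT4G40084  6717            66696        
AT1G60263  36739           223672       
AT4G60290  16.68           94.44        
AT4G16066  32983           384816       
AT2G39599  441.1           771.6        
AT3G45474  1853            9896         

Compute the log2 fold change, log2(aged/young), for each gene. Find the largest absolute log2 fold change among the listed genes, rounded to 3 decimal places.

3.855

log2(14.34/20.01) = -0.481  (AT1G44697)
log2(479175/33125) = 3.855  (AT5G43864)
log2(66696/6717) = 3.312  (AT4G40084)
log2(223672/36739) = 2.606  (AT1G60263)
log2(94.44/16.68) = 2.501  (AT4G60290)
log2(384816/32983) = 3.544  (AT4G16066)
log2(771.6/441.1) = 0.807  (AT2G39599)
log2(9896/1853) = 2.417  (AT3G45474)
The largest magnitude belongs to AT5G43864.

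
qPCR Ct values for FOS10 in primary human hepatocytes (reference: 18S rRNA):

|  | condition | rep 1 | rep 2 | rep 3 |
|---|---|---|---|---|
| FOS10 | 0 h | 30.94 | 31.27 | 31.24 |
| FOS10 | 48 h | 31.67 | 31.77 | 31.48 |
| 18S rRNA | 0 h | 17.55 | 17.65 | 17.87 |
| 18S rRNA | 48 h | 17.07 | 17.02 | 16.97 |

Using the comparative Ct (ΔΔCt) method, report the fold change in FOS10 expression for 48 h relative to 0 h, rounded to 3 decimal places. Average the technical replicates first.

0.448

Mean Ct: FOS10 0 h 31.150; FOS10 48 h 31.640; 18S rRNA 0 h 17.690; 18S rRNA 48 h 17.020
ΔCt(0 h) = 31.150 − 17.690 = 13.460
ΔCt(48 h) = 31.640 − 17.020 = 14.620
ΔΔCt = 14.620 − 13.460 = 1.160
Fold change = 2^(−1.160) = 0.4475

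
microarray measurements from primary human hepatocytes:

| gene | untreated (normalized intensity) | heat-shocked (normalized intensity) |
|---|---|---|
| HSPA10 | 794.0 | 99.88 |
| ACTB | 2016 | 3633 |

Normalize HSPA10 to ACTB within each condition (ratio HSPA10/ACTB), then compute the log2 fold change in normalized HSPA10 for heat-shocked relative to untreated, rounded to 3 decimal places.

HSPA10/ACTB (untreated) = 794.0 / 2016 = 0.39385
HSPA10/ACTB (heat-shocked) = 99.88 / 3633 = 0.027492
Fold change = 0.027492 / 0.39385 = 0.0698
log2(0.0698) = -3.8405

-3.841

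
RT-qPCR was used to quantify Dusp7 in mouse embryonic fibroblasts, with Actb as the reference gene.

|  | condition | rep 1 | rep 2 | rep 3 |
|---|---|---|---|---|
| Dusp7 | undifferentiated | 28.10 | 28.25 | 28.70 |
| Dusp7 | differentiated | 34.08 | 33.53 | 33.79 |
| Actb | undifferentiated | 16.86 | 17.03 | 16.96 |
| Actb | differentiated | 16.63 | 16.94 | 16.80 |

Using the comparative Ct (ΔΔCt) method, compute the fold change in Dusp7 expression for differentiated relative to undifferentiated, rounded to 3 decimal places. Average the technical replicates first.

Mean Ct: Dusp7 undifferentiated 28.350; Dusp7 differentiated 33.800; Actb undifferentiated 16.950; Actb differentiated 16.790
ΔCt(undifferentiated) = 28.350 − 16.950 = 11.400
ΔCt(differentiated) = 33.800 − 16.790 = 17.010
ΔΔCt = 17.010 − 11.400 = 5.610
Fold change = 2^(−5.610) = 0.0205

0.020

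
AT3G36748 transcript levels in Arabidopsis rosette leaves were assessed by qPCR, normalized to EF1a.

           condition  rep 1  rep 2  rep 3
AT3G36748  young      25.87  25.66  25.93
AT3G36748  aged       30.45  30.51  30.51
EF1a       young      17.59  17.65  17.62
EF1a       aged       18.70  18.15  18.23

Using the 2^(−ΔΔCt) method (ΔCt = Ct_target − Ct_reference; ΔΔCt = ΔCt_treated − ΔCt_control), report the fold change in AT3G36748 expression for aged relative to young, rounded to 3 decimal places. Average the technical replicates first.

0.066

Mean Ct: AT3G36748 young 25.820; AT3G36748 aged 30.490; EF1a young 17.620; EF1a aged 18.360
ΔCt(young) = 25.820 − 17.620 = 8.200
ΔCt(aged) = 30.490 − 18.360 = 12.130
ΔΔCt = 12.130 − 8.200 = 3.930
Fold change = 2^(−3.930) = 0.0656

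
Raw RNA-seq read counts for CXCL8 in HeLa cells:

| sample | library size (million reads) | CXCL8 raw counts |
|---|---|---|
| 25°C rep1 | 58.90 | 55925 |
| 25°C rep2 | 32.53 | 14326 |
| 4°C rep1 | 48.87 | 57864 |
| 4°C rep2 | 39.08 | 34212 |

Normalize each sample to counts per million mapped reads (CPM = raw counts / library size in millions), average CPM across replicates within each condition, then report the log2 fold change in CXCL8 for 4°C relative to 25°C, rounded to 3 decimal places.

CPM(25°C rep1) = 55925 / 58.90 = 949.4907
CPM(25°C rep2) = 14326 / 32.53 = 440.3935
CPM(4°C rep1) = 57864 / 48.87 = 1184.0393
CPM(4°C rep2) = 34212 / 39.08 = 875.4350
mean CPM(25°C) = 694.9421; mean CPM(4°C) = 1029.7371
Fold change = 1029.7371 / 694.9421 = 1.48176
log2(1.48176) = 0.5673

0.567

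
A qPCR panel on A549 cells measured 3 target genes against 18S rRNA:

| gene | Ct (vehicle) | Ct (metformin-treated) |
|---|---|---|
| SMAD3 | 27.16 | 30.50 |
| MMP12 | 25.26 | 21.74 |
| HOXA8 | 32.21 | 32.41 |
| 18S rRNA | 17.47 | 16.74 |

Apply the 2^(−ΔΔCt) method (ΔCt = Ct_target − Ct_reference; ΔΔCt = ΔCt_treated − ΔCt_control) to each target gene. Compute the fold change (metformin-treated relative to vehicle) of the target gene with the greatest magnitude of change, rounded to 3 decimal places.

SMAD3: ΔΔCt = (30.50−16.74) − (27.16−17.47) = 13.76 − 9.69 = 4.07; fold change = 2^-4.07 = 0.060
MMP12: ΔΔCt = (21.74−16.74) − (25.26−17.47) = 5.00 − 7.79 = -2.79; fold change = 2^2.79 = 6.916
HOXA8: ΔΔCt = (32.41−16.74) − (32.21−17.47) = 15.67 − 14.74 = 0.93; fold change = 2^-0.93 = 0.525
SMAD3 has the largest |ΔΔCt| = 4.07.

0.060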